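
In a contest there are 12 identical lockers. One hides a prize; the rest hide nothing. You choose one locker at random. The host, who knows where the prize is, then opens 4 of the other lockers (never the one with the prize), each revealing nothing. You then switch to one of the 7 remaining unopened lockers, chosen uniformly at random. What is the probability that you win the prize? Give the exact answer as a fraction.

Your original locker holds the prize with probability 1/12, so the other 11 collectively hold it with probability 11/12.
The host can always find 4 empty lockers to open, so the reveals don't change that 11/12; it is now spread over the 7 remaining unopened lockers.
P(win by switching) = (11/12) · (1/7) = 11/84.

11/84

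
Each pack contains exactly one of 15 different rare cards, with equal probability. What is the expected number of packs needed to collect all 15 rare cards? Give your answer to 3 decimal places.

49.773

After i distinct types are collected, each trial gives a new one with probability (15−i)/15, so the expected wait for the next new type is 15/(15−i).
E = 15/15 + 15/14 + 15/13 + 15/12 + 15/11 + 15/10 + 15/9 + 15/8 + 15/7 + 15/6 + 15/5 + 15/4 + 15/3 + 15/2 + 15/1 = 1195757/24024 ≈ 49.773.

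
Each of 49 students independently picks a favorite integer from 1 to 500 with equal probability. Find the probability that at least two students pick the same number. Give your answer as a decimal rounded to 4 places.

It's easier to compute the probability that all 49 are distinct.
P(all distinct) = 500/500 · 499/500 · ··· · 452/500 ≈ 0.0879.
So the probability of at least one match is 1 − 0.0879 = 0.9121.

0.9121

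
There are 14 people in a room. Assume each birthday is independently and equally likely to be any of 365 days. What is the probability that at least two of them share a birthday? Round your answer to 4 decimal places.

It's easier to compute the probability that all 14 are distinct.
P(all distinct) = 365/365 · 364/365 · ··· · 352/365 ≈ 0.7769.
So the probability of at least one match is 1 − 0.7769 = 0.2231.

0.2231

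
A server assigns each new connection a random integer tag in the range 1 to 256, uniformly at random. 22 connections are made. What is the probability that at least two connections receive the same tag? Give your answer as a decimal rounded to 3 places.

0.605

It's easier to compute the probability that all 22 are distinct.
P(all distinct) = 256/256 · 255/256 · ··· · 235/256 ≈ 0.395.
So the probability of at least one match is 1 − 0.395 = 0.605.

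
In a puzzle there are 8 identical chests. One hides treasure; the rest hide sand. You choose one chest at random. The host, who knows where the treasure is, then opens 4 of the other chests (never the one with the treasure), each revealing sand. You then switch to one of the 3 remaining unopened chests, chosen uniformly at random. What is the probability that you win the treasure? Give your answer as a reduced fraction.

7/24

Your original chest holds the treasure with probability 1/8, so the other 7 collectively hold it with probability 7/8.
The host can always find 4 empty chests to open, so the reveals don't change that 7/8; it is now spread over the 3 remaining unopened chests.
P(win by switching) = (7/8) · (1/3) = 7/24.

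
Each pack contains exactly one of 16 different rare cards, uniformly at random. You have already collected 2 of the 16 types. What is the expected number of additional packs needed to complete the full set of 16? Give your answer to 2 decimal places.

52.02

Starting from 2 distinct types, each trial gives a new one with probability (16−i)/16 when i types are held, so the wait for the next new type is 16/(16−i).
E = 16/14 + 16/13 + 16/12 + 16/11 + 16/10 + 16/9 + 16/8 + 16/7 + 16/6 + 16/5 + 16/4 + 16/3 + 16/2 + 16/1 = 2343466/45045 ≈ 52.02.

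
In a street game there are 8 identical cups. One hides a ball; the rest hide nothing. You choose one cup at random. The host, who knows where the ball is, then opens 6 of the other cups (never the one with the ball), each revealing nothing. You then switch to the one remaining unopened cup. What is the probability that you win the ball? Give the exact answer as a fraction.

7/8

Your original cup holds the ball with probability 1/8, so the other 7 collectively hold it with probability 7/8.
The host can always find 6 empty cups to open, so the reveals don't change that 7/8; it is now spread over the 1 remaining unopened cup.
P(win by switching) = (7/8) · (1/1) = 7/8.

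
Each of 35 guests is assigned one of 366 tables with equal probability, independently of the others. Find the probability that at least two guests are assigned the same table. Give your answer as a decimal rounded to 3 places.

It's easier to compute the probability that all 35 are distinct.
P(all distinct) = 366/366 · 365/366 · ··· · 332/366 ≈ 0.187.
So the probability of at least one match is 1 − 0.187 = 0.813.

0.813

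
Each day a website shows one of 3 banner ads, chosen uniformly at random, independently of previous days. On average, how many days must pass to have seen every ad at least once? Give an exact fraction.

After i distinct types are collected, each trial gives a new one with probability (3−i)/3, so the expected wait for the next new type is 3/(3−i).
E = 3/3 + 3/2 + 3/1 = 11/2.

11/2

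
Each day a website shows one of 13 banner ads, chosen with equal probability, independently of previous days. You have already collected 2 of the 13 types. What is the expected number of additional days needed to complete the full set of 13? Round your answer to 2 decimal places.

39.26

Starting from 2 distinct types, each trial gives a new one with probability (13−i)/13 when i types are held, so the wait for the next new type is 13/(13−i).
E = 13/11 + 13/10 + 13/9 + 13/8 + 13/7 + 13/6 + 13/5 + 13/4 + 13/3 + 13/2 + 13/1 = 1088243/27720 ≈ 39.26.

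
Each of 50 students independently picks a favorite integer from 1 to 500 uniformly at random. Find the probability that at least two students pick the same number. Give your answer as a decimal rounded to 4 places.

It's easier to compute the probability that all 50 are distinct.
P(all distinct) = 500/500 · 499/500 · ··· · 451/500 ≈ 0.0793.
So the probability of at least one match is 1 − 0.0793 = 0.9207.

0.9207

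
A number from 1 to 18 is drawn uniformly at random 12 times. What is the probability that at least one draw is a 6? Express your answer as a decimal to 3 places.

0.496

P(no draw is a 6) = (17/18)^12 ≈ 0.504.
P(at least one) = 1 − 0.504 = 0.496.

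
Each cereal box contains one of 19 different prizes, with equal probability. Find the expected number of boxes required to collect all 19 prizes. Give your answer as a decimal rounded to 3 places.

67.407

After i distinct types are collected, each trial gives a new one with probability (19−i)/19, so the expected wait for the next new type is 19/(19−i).
E = 19/19 + 19/18 + 19/17 + 19/16 + 19/15 + 19/14 + 19/13 + 19/12 + 19/11 + 19/10 + 19/9 + 19/8 + 19/7 + 19/6 + 19/5 + 19/4 + 19/3 + 19/2 + 19/1 = 275295799/4084080 ≈ 67.407.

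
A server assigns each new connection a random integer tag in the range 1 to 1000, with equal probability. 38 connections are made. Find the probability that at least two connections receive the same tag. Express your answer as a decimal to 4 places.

0.5093

It's easier to compute the probability that all 38 are distinct.
P(all distinct) = 1000/1000 · 999/1000 · ··· · 963/1000 ≈ 0.4907.
So the probability of at least one match is 1 − 0.4907 = 0.5093.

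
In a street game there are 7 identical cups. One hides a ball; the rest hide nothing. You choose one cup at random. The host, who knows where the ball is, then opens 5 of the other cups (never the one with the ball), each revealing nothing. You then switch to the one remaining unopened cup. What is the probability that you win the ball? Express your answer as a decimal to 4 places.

Your original cup holds the ball with probability 1/7, so the other 6 collectively hold it with probability 6/7.
The host can always find 5 empty cups to open, so the reveals don't change that 6/7; it is now spread over the 1 remaining unopened cup.
P(win by switching) = (6/7) · (1/1) = 6/7 ≈ 0.8571.

0.8571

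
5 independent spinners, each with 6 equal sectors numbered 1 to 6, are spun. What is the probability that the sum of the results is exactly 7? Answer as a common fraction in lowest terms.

There are 6^5 = 7776 equally likely outcomes.
The number of ordered 5-tuples from {1,…,6} summing to 7 is 15.
P(sum = 7) = 15/7776 = 5/2592.

5/2592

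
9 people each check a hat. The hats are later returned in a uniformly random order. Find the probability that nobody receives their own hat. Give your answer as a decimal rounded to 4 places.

This is the derangement probability: permutations of 9 with no fixed point.
D(9) = 9! · (1 − 1/1! + 1/2! − ··· + (−1)^9/9!) = 133496.
P = 133496/362880 = 16687/45360 ≈ 0.3679.

0.3679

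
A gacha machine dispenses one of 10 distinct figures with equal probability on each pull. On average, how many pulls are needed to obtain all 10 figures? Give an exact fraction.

7381/252

After i distinct types are collected, each trial gives a new one with probability (10−i)/10, so the expected wait for the next new type is 10/(10−i).
E = 10/10 + 10/9 + 10/8 + 10/7 + 10/6 + 10/5 + 10/4 + 10/3 + 10/2 + 10/1 = 7381/252.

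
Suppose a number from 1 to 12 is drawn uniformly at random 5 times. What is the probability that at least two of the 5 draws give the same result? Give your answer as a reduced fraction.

89/144

P(all 5 different) = 12/12 · 11/12 · ··· · 8/12 = 55/144.
P(at least two equal) = 1 − 55/144 = 89/144.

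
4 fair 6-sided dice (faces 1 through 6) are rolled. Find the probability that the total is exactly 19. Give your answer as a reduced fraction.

7/162

There are 6^4 = 1296 equally likely outcomes.
The number of ordered 4-tuples from {1,…,6} summing to 19 is 56.
P(sum = 19) = 56/1296 = 7/162.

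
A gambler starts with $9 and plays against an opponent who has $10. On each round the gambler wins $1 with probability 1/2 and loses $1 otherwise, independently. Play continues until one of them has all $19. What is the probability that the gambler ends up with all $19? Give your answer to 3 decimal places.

With a fair step, P(i) = ½P(i−1) + ½P(i+1) with P(0)=0, P(19)=1 has the linear solution P(i) = i/19.
P(9) = 9/19 ≈ 0.474.

0.474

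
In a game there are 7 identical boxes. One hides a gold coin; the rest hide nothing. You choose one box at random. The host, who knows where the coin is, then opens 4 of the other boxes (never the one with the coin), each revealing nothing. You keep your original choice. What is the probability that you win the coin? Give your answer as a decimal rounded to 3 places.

The host can always open 4 empty boxes regardless of your choice, so the reveals give no information about your original box.
P(win by staying) = 1/7 ≈ 0.143.

0.143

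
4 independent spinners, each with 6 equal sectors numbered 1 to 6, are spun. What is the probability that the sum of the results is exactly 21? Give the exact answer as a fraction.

There are 6^4 = 1296 equally likely outcomes.
The number of ordered 4-tuples from {1,…,6} summing to 21 is 20.
P(sum = 21) = 20/1296 = 5/324.

5/324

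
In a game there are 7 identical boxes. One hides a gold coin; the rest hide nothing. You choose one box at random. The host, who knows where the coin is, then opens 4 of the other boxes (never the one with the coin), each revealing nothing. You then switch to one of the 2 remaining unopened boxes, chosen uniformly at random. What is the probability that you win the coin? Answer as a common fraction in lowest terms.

3/7

Your original box holds the coin with probability 1/7, so the other 6 collectively hold it with probability 6/7.
The host can always find 4 empty boxes to open, so the reveals don't change that 6/7; it is now spread over the 2 remaining unopened boxes.
P(win by switching) = (6/7) · (1/2) = 3/7.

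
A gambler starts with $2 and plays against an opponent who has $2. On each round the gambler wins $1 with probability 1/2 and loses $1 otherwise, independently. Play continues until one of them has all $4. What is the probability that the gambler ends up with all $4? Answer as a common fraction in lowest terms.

With a fair step, P(i) = ½P(i−1) + ½P(i+1) with P(0)=0, P(4)=1 has the linear solution P(i) = i/4.
P(2) = 2/4 = 1/2.

1/2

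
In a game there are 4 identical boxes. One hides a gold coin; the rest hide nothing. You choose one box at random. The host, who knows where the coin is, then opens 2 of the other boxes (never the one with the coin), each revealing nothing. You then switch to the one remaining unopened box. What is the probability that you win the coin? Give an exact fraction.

3/4

Your original box holds the coin with probability 1/4, so the other 3 collectively hold it with probability 3/4.
The host can always find 2 empty boxes to open, so the reveals don't change that 3/4; it is now spread over the 1 remaining unopened box.
P(win by switching) = (3/4) · (1/1) = 3/4.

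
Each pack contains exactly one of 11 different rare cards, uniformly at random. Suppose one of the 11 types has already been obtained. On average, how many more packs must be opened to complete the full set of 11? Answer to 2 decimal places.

Starting from 1 distinct type, each trial gives a new one with probability (11−i)/11 when i types are held, so the wait for the next new type is 11/(11−i).
E = 11/10 + 11/9 + 11/8 + 11/7 + 11/6 + 11/5 + 11/4 + 11/3 + 11/2 + 11/1 = 81191/2520 ≈ 32.22.

32.22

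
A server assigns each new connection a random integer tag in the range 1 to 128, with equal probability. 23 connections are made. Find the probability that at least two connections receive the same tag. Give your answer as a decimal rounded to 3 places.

0.878

It's easier to compute the probability that all 23 are distinct.
P(all distinct) = 128/128 · 127/128 · ··· · 106/128 ≈ 0.122.
So the probability of at least one match is 1 − 0.122 = 0.878.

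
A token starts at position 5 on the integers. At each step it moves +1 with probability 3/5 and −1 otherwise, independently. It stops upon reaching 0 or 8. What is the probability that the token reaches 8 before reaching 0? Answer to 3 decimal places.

0.904

Let r = q/p = (2/5)/(3/5) = 2/3. The recurrence P(i) = p·P(i+1) + q·P(i−1) with P(0)=0, P(8)=1 gives P(i) = (1 − r^i)/(1 − r^8).
P(5) = (1 − (2/3)^5) / (1 − (2/3)^8) = 5697/6305 ≈ 0.904.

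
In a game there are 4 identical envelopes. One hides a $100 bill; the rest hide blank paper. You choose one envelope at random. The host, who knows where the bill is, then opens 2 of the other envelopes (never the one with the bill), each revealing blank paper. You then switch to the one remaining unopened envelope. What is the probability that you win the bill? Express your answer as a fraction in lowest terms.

Your original envelope holds the bill with probability 1/4, so the other 3 collectively hold it with probability 3/4.
The host can always find 2 empty envelopes to open, so the reveals don't change that 3/4; it is now spread over the 1 remaining unopened envelope.
P(win by switching) = (3/4) · (1/1) = 3/4.

3/4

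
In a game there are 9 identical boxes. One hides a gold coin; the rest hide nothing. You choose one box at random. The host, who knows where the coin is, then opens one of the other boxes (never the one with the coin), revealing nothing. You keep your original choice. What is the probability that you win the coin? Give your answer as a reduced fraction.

1/9

The host can always open an empty box regardless of your choice, so this gives no information about your original box.
P(win by staying) = 1/9.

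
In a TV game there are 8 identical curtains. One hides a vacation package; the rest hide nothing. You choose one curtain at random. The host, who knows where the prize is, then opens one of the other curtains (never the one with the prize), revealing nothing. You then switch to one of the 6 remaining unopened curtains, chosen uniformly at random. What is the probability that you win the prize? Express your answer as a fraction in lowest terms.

7/48

Your original curtain holds the prize with probability 1/8, so the other 7 collectively hold it with probability 7/8.
The host can always find an empty curtain to open, so this doesn't change that 7/8; it is now spread over the 6 remaining unopened curtains.
P(win by switching) = (7/8) · (1/6) = 7/48.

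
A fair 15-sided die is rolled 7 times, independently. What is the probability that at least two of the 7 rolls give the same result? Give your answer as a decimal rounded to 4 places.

0.8102

P(all 7 different) = 15/15 · 14/15 · ··· · 9/15 ≈ 0.1898.
P(at least two equal) = 1 − 0.1898 = 0.8102.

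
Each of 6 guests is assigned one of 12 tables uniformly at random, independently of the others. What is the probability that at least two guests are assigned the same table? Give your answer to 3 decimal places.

It's easier to compute the probability that all 6 are distinct.
P(all distinct) = 12/12 · 11/12 · ··· · 7/12 ≈ 0.223.
So the probability of at least one match is 1 − 0.223 = 0.777.

0.777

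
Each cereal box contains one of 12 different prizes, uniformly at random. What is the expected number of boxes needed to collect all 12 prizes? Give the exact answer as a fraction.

After i distinct types are collected, each trial gives a new one with probability (12−i)/12, so the expected wait for the next new type is 12/(12−i).
E = 12/12 + 12/11 + 12/10 + 12/9 + 12/8 + 12/7 + 12/6 + 12/5 + 12/4 + 12/3 + 12/2 + 12/1 = 86021/2310.

86021/2310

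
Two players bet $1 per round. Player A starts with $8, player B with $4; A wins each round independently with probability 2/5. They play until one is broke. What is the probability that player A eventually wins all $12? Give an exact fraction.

1552/8113

Let r = q/p = (3/5)/(2/5) = 3/2. The recurrence P(i) = p·P(i+1) + q·P(i−1) with P(0)=0, P(12)=1 gives P(i) = (1 − r^i)/(1 − r^12).
P(8) = (1 − (3/2)^8) / (1 − (3/2)^12) = 1552/8113.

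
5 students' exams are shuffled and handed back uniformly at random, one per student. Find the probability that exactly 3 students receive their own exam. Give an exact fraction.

1/12

Choose which 3 of the 5 are fixed: C(5,3) = 10 ways.
The remaining 2 must have no fixed point: D(2) = 1.
P = 10·1/120 = 1/12.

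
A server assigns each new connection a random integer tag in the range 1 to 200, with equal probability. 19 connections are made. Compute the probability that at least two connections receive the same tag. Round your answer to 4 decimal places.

0.5863

It's easier to compute the probability that all 19 are distinct.
P(all distinct) = 200/200 · 199/200 · ··· · 182/200 ≈ 0.4137.
So the probability of at least one match is 1 − 0.4137 = 0.5863.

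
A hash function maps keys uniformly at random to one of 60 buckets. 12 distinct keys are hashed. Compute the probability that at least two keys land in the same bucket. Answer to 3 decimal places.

It's easier to compute the probability that all 12 are distinct.
P(all distinct) = 60/60 · 59/60 · ··· · 49/60 ≈ 0.308.
So the probability of at least one match is 1 − 0.308 = 0.692.

0.692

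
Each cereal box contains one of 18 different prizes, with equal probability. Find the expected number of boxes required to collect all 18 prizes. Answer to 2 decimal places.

62.91

After i distinct types are collected, each trial gives a new one with probability (18−i)/18, so the expected wait for the next new type is 18/(18−i).
E = 18/18 + 18/17 + 18/16 + 18/15 + 18/14 + 18/13 + 18/12 + 18/11 + 18/10 + 18/9 + 18/8 + 18/7 + 18/6 + 18/5 + 18/4 + 18/3 + 18/2 + 18/1 = 42822903/680680 ≈ 62.91.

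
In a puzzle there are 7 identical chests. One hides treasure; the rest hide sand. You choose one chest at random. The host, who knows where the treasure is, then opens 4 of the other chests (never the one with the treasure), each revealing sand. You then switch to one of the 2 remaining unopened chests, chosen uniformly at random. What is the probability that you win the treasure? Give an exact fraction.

3/7

Your original chest holds the treasure with probability 1/7, so the other 6 collectively hold it with probability 6/7.
The host can always find 4 empty chests to open, so the reveals don't change that 6/7; it is now spread over the 2 remaining unopened chests.
P(win by switching) = (6/7) · (1/2) = 3/7.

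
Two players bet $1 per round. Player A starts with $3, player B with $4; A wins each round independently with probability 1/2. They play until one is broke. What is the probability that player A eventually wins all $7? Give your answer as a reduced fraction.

With a fair step, P(i) = ½P(i−1) + ½P(i+1) with P(0)=0, P(7)=1 has the linear solution P(i) = i/7.
P(3) = 3/7.

3/7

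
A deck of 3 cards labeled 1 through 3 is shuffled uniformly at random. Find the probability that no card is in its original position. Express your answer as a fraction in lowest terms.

1/3

This is the derangement probability: permutations of 3 with no fixed point.
D(3) = 3! · (1 − 1/1! + 1/2! − ··· + (−1)^3/3!) = 2.
P = 2/6 = 1/3.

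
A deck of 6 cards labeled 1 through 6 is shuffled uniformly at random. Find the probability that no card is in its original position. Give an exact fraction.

This is the derangement probability: permutations of 6 with no fixed point.
D(6) = 6! · (1 − 1/1! + 1/2! − ··· + (−1)^6/6!) = 265.
P = 265/720 = 53/144.

53/144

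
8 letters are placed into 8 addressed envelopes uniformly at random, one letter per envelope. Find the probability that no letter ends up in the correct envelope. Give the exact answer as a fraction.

2119/5760

This is the derangement probability: permutations of 8 with no fixed point.
D(8) = 8! · (1 − 1/1! + 1/2! − ··· + (−1)^8/8!) = 14833.
P = 14833/40320 = 2119/5760.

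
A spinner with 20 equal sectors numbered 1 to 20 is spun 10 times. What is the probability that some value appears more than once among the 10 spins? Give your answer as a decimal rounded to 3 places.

P(all 10 different) = 20/20 · 19/20 · ··· · 11/20 ≈ 0.065.
P(at least two equal) = 1 − 0.065 = 0.935.

0.935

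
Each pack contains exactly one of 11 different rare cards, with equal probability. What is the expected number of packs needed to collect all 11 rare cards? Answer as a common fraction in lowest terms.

83711/2520

After i distinct types are collected, each trial gives a new one with probability (11−i)/11, so the expected wait for the next new type is 11/(11−i).
E = 11/11 + 11/10 + 11/9 + 11/8 + 11/7 + 11/6 + 11/5 + 11/4 + 11/3 + 11/2 + 11/1 = 83711/2520.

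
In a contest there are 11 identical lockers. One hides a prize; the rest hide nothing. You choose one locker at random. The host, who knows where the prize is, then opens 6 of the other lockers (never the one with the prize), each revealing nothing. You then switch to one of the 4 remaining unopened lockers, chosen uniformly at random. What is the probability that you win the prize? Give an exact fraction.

5/22

Your original locker holds the prize with probability 1/11, so the other 10 collectively hold it with probability 10/11.
The host can always find 6 empty lockers to open, so the reveals don't change that 10/11; it is now spread over the 4 remaining unopened lockers.
P(win by switching) = (10/11) · (1/4) = 5/22.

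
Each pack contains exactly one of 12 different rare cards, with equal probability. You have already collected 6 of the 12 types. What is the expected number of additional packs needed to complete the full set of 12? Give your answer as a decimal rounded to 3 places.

Starting from 6 distinct types, each trial gives a new one with probability (12−i)/12 when i types are held, so the wait for the next new type is 12/(12−i).
E = 12/6 + 12/5 + 12/4 + 12/3 + 12/2 + 12/1 = 147/5 ≈ 29.400.

29.400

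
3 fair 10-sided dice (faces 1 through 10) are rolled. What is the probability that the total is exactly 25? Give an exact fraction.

21/1000

There are 10^3 = 1000 equally likely outcomes.
The number of ordered 3-tuples from {1,…,10} summing to 25 is 21.
P(sum = 25) = 21/1000.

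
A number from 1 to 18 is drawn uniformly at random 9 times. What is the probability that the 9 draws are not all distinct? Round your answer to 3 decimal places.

P(all 9 different) = 18/18 · 17/18 · ··· · 10/18 ≈ 0.089.
P(at least two equal) = 1 − 0.089 = 0.911.

0.911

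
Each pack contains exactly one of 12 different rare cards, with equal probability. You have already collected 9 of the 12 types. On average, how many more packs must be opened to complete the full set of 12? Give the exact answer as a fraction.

22

Starting from 9 distinct types, each trial gives a new one with probability (12−i)/12 when i types are held, so the wait for the next new type is 12/(12−i).
E = 12/3 + 12/2 + 12/1 = 22.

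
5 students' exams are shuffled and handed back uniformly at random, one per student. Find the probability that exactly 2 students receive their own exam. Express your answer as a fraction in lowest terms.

Choose which 2 of the 5 are fixed: C(5,2) = 10 ways.
The remaining 3 must have no fixed point: D(3) = 2.
P = 10·2/120 = 1/6.

1/6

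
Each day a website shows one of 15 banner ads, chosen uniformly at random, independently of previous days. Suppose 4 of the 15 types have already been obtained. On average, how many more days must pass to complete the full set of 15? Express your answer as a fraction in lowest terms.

83711/1848

Starting from 4 distinct types, each trial gives a new one with probability (15−i)/15 when i types are held, so the wait for the next new type is 15/(15−i).
E = 15/11 + 15/10 + 15/9 + 15/8 + 15/7 + 15/6 + 15/5 + 15/4 + 15/3 + 15/2 + 15/1 = 83711/1848.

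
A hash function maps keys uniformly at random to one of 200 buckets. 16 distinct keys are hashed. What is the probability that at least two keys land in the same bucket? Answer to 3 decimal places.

It's easier to compute the probability that all 16 are distinct.
P(all distinct) = 200/200 · 199/200 · ··· · 185/200 ≈ 0.540.
So the probability of at least one match is 1 − 0.540 = 0.460.

0.460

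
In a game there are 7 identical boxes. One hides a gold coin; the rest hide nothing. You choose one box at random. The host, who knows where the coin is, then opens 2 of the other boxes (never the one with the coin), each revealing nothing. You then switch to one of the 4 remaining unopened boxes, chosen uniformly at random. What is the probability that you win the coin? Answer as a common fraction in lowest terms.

Your original box holds the coin with probability 1/7, so the other 6 collectively hold it with probability 6/7.
The host can always find 2 empty boxes to open, so the reveals don't change that 6/7; it is now spread over the 4 remaining unopened boxes.
P(win by switching) = (6/7) · (1/4) = 3/14.

3/14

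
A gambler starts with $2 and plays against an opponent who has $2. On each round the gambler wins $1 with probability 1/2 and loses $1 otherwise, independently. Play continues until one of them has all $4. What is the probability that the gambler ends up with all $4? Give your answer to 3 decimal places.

0.500

With a fair step, P(i) = ½P(i−1) + ½P(i+1) with P(0)=0, P(4)=1 has the linear solution P(i) = i/4.
P(2) = 2/4 = 1/2 ≈ 0.500.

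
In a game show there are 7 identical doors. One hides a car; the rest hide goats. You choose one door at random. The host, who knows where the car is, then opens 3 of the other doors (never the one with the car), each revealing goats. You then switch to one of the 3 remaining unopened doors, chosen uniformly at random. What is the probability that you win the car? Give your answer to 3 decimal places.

0.286

Your original door holds the car with probability 1/7, so the other 6 collectively hold it with probability 6/7.
The host can always find 3 empty doors to open, so the reveals don't change that 6/7; it is now spread over the 3 remaining unopened doors.
P(win by switching) = (6/7) · (1/3) = 2/7 ≈ 0.286.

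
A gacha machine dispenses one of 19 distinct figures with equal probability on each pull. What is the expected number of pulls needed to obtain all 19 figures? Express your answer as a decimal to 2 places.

After i distinct types are collected, each trial gives a new one with probability (19−i)/19, so the expected wait for the next new type is 19/(19−i).
E = 19/19 + 19/18 + 19/17 + 19/16 + 19/15 + 19/14 + 19/13 + 19/12 + 19/11 + 19/10 + 19/9 + 19/8 + 19/7 + 19/6 + 19/5 + 19/4 + 19/3 + 19/2 + 19/1 = 275295799/4084080 ≈ 67.41.

67.41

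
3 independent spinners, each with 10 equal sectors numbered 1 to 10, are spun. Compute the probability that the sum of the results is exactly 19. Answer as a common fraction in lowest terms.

There are 10^3 = 1000 equally likely outcomes.
The number of ordered 3-tuples from {1,…,10} summing to 19 is 69.
P(sum = 19) = 69/1000.

69/1000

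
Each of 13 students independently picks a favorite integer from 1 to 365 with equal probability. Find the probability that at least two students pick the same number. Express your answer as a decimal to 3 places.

0.194

It's easier to compute the probability that all 13 are distinct.
P(all distinct) = 365/365 · 364/365 · ··· · 353/365 ≈ 0.806.
So the probability of at least one match is 1 − 0.806 = 0.194.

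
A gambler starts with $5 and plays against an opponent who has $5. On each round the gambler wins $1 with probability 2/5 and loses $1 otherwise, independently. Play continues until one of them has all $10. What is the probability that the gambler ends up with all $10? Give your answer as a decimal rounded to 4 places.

0.1164

Let r = q/p = (3/5)/(2/5) = 3/2. The recurrence P(i) = p·P(i+1) + q·P(i−1) with P(0)=0, P(10)=1 gives P(i) = (1 − r^i)/(1 − r^10).
P(5) = (1 − (3/2)^5) / (1 − (3/2)^10) = 32/275 ≈ 0.1164.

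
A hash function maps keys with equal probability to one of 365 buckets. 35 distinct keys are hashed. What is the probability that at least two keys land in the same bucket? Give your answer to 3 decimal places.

0.814

It's easier to compute the probability that all 35 are distinct.
P(all distinct) = 365/365 · 364/365 · ··· · 331/365 ≈ 0.186.
So the probability of at least one match is 1 − 0.186 = 0.814.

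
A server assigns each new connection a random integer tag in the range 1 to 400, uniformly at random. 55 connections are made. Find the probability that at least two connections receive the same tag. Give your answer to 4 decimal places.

0.9796

It's easier to compute the probability that all 55 are distinct.
P(all distinct) = 400/400 · 399/400 · ··· · 346/400 ≈ 0.0204.
So the probability of at least one match is 1 − 0.0204 = 0.9796.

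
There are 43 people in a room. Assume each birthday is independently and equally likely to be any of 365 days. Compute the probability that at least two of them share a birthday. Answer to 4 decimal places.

0.9239

It's easier to compute the probability that all 43 are distinct.
P(all distinct) = 365/365 · 364/365 · ··· · 323/365 ≈ 0.0761.
So the probability of at least one match is 1 − 0.0761 = 0.9239.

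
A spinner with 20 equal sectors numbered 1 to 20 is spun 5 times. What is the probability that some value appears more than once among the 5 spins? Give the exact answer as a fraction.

2093/5000

P(all 5 different) = 20/20 · 19/20 · ··· · 16/20 = 2907/5000.
P(at least two equal) = 1 − 2907/5000 = 2093/5000.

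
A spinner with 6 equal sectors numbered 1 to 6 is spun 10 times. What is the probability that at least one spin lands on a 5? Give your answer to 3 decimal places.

0.838

P(no spin lands on a 5) = (5/6)^10 ≈ 0.162.
P(at least one) = 1 − 0.162 = 0.838.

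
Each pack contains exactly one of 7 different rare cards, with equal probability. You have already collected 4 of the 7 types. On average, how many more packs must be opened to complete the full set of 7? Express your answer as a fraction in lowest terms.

77/6

Starting from 4 distinct types, each trial gives a new one with probability (7−i)/7 when i types are held, so the wait for the next new type is 7/(7−i).
E = 7/3 + 7/2 + 7/1 = 77/6.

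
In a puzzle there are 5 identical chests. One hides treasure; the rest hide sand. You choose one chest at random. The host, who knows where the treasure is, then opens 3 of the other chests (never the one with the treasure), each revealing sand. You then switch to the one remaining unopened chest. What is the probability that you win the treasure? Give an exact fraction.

4/5

Your original chest holds the treasure with probability 1/5, so the other 4 collectively hold it with probability 4/5.
The host can always find 3 empty chests to open, so the reveals don't change that 4/5; it is now spread over the 1 remaining unopened chest.
P(win by switching) = (4/5) · (1/1) = 4/5.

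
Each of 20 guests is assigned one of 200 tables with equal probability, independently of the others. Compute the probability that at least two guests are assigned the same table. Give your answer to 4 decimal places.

0.6256

It's easier to compute the probability that all 20 are distinct.
P(all distinct) = 200/200 · 199/200 · ··· · 181/200 ≈ 0.3744.
So the probability of at least one match is 1 − 0.3744 = 0.6256.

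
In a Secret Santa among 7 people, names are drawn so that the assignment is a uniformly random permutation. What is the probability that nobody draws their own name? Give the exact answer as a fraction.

103/280

This is the derangement probability: permutations of 7 with no fixed point.
D(7) = 7! · (1 − 1/1! + 1/2! − ··· + (−1)^7/7!) = 1854.
P = 1854/5040 = 103/280.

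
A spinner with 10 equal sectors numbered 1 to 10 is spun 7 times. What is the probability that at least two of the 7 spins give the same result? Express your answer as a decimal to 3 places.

0.940

P(all 7 different) = 10/10 · 9/10 · ··· · 4/10 ≈ 0.060.
P(at least two equal) = 1 − 0.060 = 0.940.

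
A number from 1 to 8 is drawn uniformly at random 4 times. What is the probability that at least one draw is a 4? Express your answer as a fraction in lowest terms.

1695/4096

P(no draw is a 4) = (7/8)^4 = 2401/4096.
P(at least one) = 1 − 2401/4096 = 1695/4096.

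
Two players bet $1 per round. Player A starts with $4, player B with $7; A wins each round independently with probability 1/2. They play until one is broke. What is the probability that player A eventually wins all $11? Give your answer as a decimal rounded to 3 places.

0.364

With a fair step, P(i) = ½P(i−1) + ½P(i+1) with P(0)=0, P(11)=1 has the linear solution P(i) = i/11.
P(4) = 4/11 ≈ 0.364.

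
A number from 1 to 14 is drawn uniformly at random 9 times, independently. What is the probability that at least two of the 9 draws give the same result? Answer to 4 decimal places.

0.9648

P(all 9 different) = 14/14 · 13/14 · ··· · 6/14 ≈ 0.0352.
P(at least two equal) = 1 − 0.0352 = 0.9648.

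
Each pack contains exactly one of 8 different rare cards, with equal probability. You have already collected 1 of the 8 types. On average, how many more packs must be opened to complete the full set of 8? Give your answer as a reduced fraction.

726/35

Starting from 1 distinct type, each trial gives a new one with probability (8−i)/8 when i types are held, so the wait for the next new type is 8/(8−i).
E = 8/7 + 8/6 + 8/5 + 8/4 + 8/3 + 8/2 + 8/1 = 726/35.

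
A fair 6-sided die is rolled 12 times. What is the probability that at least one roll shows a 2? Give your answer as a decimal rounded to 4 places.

P(no roll shows a 2) = (5/6)^12 ≈ 0.1122.
P(at least one) = 1 − 0.1122 = 0.8878.

0.8878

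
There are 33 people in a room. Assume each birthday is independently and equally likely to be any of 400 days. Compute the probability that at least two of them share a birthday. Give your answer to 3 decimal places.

It's easier to compute the probability that all 33 are distinct.
P(all distinct) = 400/400 · 399/400 · ··· · 368/400 ≈ 0.257.
So the probability of at least one match is 1 − 0.257 = 0.743.

0.743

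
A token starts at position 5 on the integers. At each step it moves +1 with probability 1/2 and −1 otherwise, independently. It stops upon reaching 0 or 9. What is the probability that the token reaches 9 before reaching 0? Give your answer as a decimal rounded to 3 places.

0.556

With a fair step, P(i) = ½P(i−1) + ½P(i+1) with P(0)=0, P(9)=1 has the linear solution P(i) = i/9.
P(5) = 5/9 ≈ 0.556.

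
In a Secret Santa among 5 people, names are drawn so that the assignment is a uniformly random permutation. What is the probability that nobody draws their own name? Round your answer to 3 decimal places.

This is the derangement probability: permutations of 5 with no fixed point.
D(5) = 5! · (1 − 1/1! + 1/2! − ··· + (−1)^5/5!) = 44.
P = 44/120 = 11/30 ≈ 0.367.

0.367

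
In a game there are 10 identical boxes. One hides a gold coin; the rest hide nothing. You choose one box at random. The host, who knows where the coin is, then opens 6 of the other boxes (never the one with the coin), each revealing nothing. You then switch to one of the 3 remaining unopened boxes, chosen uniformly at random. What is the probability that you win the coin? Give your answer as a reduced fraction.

3/10

Your original box holds the coin with probability 1/10, so the other 9 collectively hold it with probability 9/10.
The host can always find 6 empty boxes to open, so the reveals don't change that 9/10; it is now spread over the 3 remaining unopened boxes.
P(win by switching) = (9/10) · (1/3) = 3/10.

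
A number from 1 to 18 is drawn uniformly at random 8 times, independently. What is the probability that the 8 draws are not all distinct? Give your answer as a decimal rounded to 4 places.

P(all 8 different) = 18/18 · 17/18 · ··· · 11/18 ≈ 0.1601.
P(at least two equal) = 1 − 0.1601 = 0.8399.

0.8399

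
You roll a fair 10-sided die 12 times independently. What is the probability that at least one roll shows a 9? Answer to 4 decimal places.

P(no roll shows a 9) = (9/10)^12 ≈ 0.2824.
P(at least one) = 1 − 0.2824 = 0.7176.

0.7176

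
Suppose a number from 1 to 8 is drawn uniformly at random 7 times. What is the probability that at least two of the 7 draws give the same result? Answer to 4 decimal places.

P(all 7 different) = 8/8 · 7/8 · ··· · 2/8 ≈ 0.0192.
P(at least two equal) = 1 − 0.0192 = 0.9808.

0.9808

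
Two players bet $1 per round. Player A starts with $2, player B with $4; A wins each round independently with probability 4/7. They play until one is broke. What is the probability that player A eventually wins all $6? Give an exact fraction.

Let r = q/p = (3/7)/(4/7) = 3/4. The recurrence P(i) = p·P(i+1) + q·P(i−1) with P(0)=0, P(6)=1 gives P(i) = (1 − r^i)/(1 − r^6).
P(2) = (1 − (3/4)^2) / (1 − (3/4)^6) = 256/481.

256/481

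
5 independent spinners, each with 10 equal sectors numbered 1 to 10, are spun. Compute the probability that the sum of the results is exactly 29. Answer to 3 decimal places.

There are 10^5 = 100000 equally likely outcomes.
The number of ordered 5-tuples from {1,…,10} summing to 29 is 5875.
P(sum = 29) = 5875/100000 = 47/800 ≈ 0.059.

0.059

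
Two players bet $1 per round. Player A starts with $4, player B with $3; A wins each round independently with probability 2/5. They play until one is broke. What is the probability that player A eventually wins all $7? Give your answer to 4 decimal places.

Let r = q/p = (3/5)/(2/5) = 3/2. The recurrence P(i) = p·P(i+1) + q·P(i−1) with P(0)=0, P(7)=1 gives P(i) = (1 − r^i)/(1 − r^7).
P(4) = (1 − (3/2)^4) / (1 − (3/2)^7) = 520/2059 ≈ 0.2525.

0.2525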